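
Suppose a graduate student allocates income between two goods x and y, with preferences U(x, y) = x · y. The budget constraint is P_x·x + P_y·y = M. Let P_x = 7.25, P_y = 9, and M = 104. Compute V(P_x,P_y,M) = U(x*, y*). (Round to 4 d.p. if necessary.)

Demand: x*(P_x,P_y,M) = 0.5·M/P_x and y* = 0.5·M/P_y.
At P_x=7.25, P_y=9, M=104: x* = 0.5·104/7.25 = 7.1724, y* = 5.7778.
Utility at the optimum: U(7.1724, 5.7778) = 41.4406.

V = 41.4406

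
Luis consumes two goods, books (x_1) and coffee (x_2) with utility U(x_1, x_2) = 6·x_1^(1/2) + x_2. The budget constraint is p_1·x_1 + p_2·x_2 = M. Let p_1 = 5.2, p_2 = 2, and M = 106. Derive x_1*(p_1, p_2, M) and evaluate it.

x_1* = 1.3314

MU_x_1 = 3/√x_1, MU_x_2 = 1. Tangency: 3/√x_1 = p_1/p_2.
Thus x_1* = (3·p_2/p_1)² — independent of M — with the rest of income spent on x_2.
Plugging in: x_1* = (3·2/5.2)² = 1.3314.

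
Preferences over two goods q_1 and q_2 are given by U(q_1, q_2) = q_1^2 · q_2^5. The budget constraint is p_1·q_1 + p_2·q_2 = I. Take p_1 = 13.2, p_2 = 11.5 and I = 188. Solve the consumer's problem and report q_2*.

q_2* = 11.677

MU_q_1/MU_q_2 = (2·q_2)/(5·q_1); tangency sets this equal to p_1/p_2.
Rearranging, p_2·q_2 = (5/2)·p_1·q_1. Substituting into the budget gives p_1·q_1·(1 + (5/2)) = I.
Demand: q_1*(p_1,p_2,I) = 2/7·I/p_1 and q_2* = 5/7·I/p_2.
At p_1=13.2, p_2=11.5, I=188: q_2* = 5/7·188/11.5 = 11.677.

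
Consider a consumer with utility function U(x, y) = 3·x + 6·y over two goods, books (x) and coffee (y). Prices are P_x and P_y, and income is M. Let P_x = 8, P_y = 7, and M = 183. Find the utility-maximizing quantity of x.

Perfect substitutes: compare marginal utility per dollar. 3/P_x vs 6/P_y → 0.375 vs 0.8571.
y gives more utility per dollar, so spend all income on y: y* = M/P_y, x* = 0.
Numerically: x* = 0, y* = 26.1429.

x* = 0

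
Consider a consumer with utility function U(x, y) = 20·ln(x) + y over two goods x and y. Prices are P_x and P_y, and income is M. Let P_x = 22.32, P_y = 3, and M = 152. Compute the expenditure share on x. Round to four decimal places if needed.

share on x = 0.3947

Set MRS = P_x/P_y: (20/x)/1 = P_x/P_y.
So x*(P_x,P_y) = 20·P_y/P_x, independent of income; and y* = (M − 20·P_y)/P_y.
At the given prices: x* = 20·3/22.32 = 2.6882, and y* = 30.6667.
Expenditure on x: 22.32·2.6882 = 60; share = 0.3947.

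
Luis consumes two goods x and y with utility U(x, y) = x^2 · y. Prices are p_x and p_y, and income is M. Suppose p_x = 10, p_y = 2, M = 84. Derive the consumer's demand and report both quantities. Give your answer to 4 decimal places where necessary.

x* = 5.6, y* = 14

Tangency: MRS = 2·y/x = p_x/p_y.
So 2·p_y·y = p_x·x; combined with the budget, a share 2/3 of income goes to x.
Demand: x*(p_x,p_y,M) = 2/3·M/p_x and y* = 1/3·M/p_y.
At p_x=10, p_y=2, M=84: x* = 2/3·84/10 = 5.6, y* = 14.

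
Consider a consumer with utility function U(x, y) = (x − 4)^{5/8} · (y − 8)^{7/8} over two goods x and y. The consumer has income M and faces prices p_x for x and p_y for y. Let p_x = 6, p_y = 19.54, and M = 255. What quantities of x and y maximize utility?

x* = 9.1861, y* = 10.2294

MRS = (5/7)·(y−8)/(x−4). Tangency with p_x/p_y gives y−8 = (7/5)·(p_x/p_y)·(x−4).
Substituting into the budget: x* = 4 + 5/12·(M − 4·p_x − 8·p_y)/p_x, and y* = 8 + 7/12·(…)/p_y.
Discretionary income = 255 − 4·6 − 8·19.54 = 74.68; x* = 4 + 5/12·74.68/6 = 9.1861; y* = 8 + 7/12·74.68/19.54 = 10.2294.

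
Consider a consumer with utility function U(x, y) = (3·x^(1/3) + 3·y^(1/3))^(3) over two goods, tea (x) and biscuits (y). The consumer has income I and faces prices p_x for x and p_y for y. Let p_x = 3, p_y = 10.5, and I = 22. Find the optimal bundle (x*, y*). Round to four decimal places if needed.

With the ratio pinned down, the budget gives x* = I/(p_x + p_y·(y/x)) and y* = (y/x)·x*.
Numerically y/x = 0.152721, so x* = 22/(3 + 10.5·0.152721) = 4.7789 and y* = 0.152721·4.7789 = 0.7298.

x* = 4.7789, y* = 0.7298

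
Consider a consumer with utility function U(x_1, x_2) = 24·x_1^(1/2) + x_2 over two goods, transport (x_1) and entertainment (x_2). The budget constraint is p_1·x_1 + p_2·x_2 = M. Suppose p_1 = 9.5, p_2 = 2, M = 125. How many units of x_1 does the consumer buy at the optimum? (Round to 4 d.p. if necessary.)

Utility is quasi-linear in x_2; the FOC for x_1 is 12/√x_1 = p_1/p_2.
Thus x_1* = (12·p_2/p_1)² — independent of M — with the rest of income spent on x_2.
Plugging in: x_1* = (12·2/9.5)² = 6.3823.

x_1* = 6.3823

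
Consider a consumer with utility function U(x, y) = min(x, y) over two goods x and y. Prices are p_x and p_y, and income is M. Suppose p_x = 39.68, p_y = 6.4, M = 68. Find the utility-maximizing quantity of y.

Leontief preferences: the optimum is at the kink where x/1 = y/1, i.e. y = x.
Budget: p_x·x + p_y·x = M, so (p_x + p_y)·x = M.
Demand: x*(p_x,p_y,M) = M/(p_x + p_y), y* = M/(p_x + p_y).
Here 39.68 + 6.4 = 46.08, giving y* = 1.4757.

y* = 1.4757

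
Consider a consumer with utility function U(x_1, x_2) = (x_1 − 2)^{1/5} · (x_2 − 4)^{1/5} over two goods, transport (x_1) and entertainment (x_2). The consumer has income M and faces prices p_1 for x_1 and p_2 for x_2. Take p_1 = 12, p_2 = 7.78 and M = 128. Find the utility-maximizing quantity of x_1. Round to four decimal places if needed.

x_1* = 5.0367

Discretionary income = 128 − 2·12 − 4·7.78 = 72.88; x_1* = 2 + 0.5·72.88/12 = 5.0367.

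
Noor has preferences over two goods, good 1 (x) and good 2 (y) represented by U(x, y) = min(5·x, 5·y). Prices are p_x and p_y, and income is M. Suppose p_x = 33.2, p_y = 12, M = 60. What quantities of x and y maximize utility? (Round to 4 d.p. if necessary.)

x* = 1.3274, y* = 1.3274

Leontief preferences: the optimum is at the kink where x/5 = y/5, i.e. y = x.
Budget: p_x·x + p_y·x = M, so (5·p_x + 5·p_y)·x = 5·M.
Demand: x*(p_x,p_y,M) = 5·M/(5·p_x + 5·p_y), y* = 5·M/(5·p_x + 5·p_y).
Here 5·33.2 + 5·12 = 226, giving x* = 1.3274 and y* = 1.3274.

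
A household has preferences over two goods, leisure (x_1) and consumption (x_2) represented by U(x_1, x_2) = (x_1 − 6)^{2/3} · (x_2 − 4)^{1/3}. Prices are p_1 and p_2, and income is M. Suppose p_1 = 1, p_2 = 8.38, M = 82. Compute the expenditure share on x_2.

share on x_2 = 0.5815

This is Cobb-Douglas in (x_1−6, x_2−4): tangency gives 2/3·p_2·(x_2−4) = 1/3·p_1·(x_1−6).
Substituting into the budget: x_1* = 6 + 2/3·(M − 6·p_1 − 4·p_2)/p_1, and x_2* = 4 + 1/3·(…)/p_2.
Discretionary income = 82 − 6·1 − 4·8.38 = 42.48; x_1* = 6 + 2/3·42.48/1 = 34.32; x_2* = 4 + 1/3·42.48/8.38 = 5.6897.
Expenditure on x_2: 8.38·5.6897 = 47.68; share = 0.5815.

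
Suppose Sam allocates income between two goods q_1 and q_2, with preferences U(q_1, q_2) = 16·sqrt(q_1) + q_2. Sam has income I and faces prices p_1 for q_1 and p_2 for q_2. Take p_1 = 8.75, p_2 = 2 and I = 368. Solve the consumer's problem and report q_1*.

Utility is quasi-linear in q_2; the FOC for q_1 is 8/√q_1 = p_1/p_2.
Solve: √q_1 = 8·p_2/p_1, so q_1*(p_1,p_2) = (8·p_2/p_1)², and q_2* = (I − p_1·q_1*)/p_2.
Plugging in: q_1* = (8·2/8.75)² = 3.3437.

q_1* = 3.3437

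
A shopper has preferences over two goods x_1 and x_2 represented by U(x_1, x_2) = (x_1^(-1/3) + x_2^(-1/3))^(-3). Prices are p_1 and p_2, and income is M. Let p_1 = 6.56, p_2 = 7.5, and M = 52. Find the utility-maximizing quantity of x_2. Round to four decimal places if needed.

From the CES first-order condition, (x_2/x_1)^(4/3) = p_1/p_2.
Hence x_2/x_1 = (p_1/p_2)^(1/(4/3)), i.e. raised to the 0.75 power.
Substitute x_2 = (x_2/x_1)·x_1 into the budget: x_1* = M/(p_1 + p_2·(x_2/x_1)).
Numerically x_2/x_1 = 0.904445, so x_1* = 52/(6.56 + 7.5·0.904445) = 3.8971 and x_2* = 0.904445·3.8971 = 3.5247.

x_2* = 3.5247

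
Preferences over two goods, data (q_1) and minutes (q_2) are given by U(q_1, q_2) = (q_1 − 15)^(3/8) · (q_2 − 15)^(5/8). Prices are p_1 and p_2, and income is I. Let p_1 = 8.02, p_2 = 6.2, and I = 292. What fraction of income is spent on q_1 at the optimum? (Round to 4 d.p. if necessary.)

Let q_1' = q_1−15, q_2' = q_2−15. MRS = (3/5)·q_2'/q_1' = p_1/p_2.
Substituting into the budget: q_1* = 15 + 0.375·(I − 15·p_1 − 15·p_2)/p_1, and q_2* = 15 + 0.625·(…)/p_2.
Discretionary income = 292 − 15·8.02 − 15·6.2 = 78.7; q_1* = 15 + 0.375·78.7/8.02 = 18.6799; q_2* = 15 + 0.625·78.7/6.2 = 22.9335.
Expenditure on q_1: 8.02·18.6799 = 149.8125; share = 0.5131.

share on q_1 = 0.5131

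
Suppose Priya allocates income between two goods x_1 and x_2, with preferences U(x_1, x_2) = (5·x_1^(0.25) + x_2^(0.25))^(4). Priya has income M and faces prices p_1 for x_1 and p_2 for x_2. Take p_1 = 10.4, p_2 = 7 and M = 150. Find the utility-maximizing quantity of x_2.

MRS = MU_x_1/MU_x_2 = 5·(x_2/x_1)^(0.75). Set equal to p_1/p_2.
Hence x_2/x_1 = ((1/5)·p_1/p_2)^(1/(0.75)), i.e. raised to the 4/3 power.
Substitute x_2 = (x_2/x_1)·x_1 into the budget: x_1* = M/(p_1 + p_2·(x_2/x_1)).
Numerically x_2/x_1 = 0.198284, so x_1* = 150/(10.4 + 7·0.198284) = 12.7248 and x_2* = 0.198284·12.7248 = 2.5231.

x_2* = 2.5231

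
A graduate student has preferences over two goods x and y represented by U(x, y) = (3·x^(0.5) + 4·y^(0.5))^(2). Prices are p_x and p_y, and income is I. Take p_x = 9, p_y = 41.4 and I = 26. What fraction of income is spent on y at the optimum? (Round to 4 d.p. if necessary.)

share on y = 0.2787

With the ratio pinned down, the budget gives x* = I/(p_x + p_y·(y/x)) and y* = (y/x)·x*.
Numerically y/x = 0.084016, so x* = 26/(9 + 41.4·0.084016) = 2.0836 and y* = 0.084016·2.0836 = 0.1751.
Expenditure on y: 41.4·0.1751 = 7.2474; share = 0.2787.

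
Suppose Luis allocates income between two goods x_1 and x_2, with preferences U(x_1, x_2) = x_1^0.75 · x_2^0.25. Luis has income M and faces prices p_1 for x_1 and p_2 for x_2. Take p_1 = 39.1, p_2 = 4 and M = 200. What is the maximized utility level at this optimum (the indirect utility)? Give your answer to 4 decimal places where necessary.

MU_x_1/MU_x_2 = (0.75·x_2)/(0.25·x_1); tangency sets this equal to p_1/p_2.
So 0.75·p_2·x_2 = 0.25·p_1·x_1; combined with the budget, a share 0.75 of income goes to x_1.
Demand: x_1*(p_1,p_2,M) = 0.75·M/p_1 and x_2* = 0.25·M/p_2.
At p_1=39.1, p_2=4, M=200: x_1* = 0.75·200/39.1 = 3.8363, x_2* = 12.5.
Utility at the optimum: U(3.8363, 12.5) = 5.1542.

V = 5.1542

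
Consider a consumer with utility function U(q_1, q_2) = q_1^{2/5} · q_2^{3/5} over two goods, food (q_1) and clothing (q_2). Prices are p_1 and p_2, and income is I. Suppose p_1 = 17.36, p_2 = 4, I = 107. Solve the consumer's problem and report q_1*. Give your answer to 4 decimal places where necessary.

At p_1=17.36, p_2=4, I=107: q_1* = 0.4·107/17.36 = 2.4654.

q_1* = 2.4654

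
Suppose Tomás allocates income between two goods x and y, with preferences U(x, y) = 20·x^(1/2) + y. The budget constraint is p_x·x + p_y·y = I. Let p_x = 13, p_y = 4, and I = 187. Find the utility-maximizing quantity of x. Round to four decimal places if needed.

x* = 9.4675

MU_x = 10/√x, MU_y = 1. Tangency: 10/√x = p_x/p_y.
Solve: √x = 10·p_y/p_x, so x*(p_x,p_y) = (10·p_y/p_x)², and y* = (I − p_x·x*)/p_y.
Plugging in: x* = (10·4/13)² = 9.4675.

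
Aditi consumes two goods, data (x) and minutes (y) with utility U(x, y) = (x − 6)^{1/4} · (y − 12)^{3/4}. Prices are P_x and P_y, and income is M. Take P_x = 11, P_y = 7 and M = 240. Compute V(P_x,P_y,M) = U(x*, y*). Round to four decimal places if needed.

Discretionary income = 240 − 6·11 − 12·7 = 90; x* = 6 + 0.25·90/11 = 8.0455; y* = 12 + 0.75·90/7 = 21.6429.
Utility at the optimum: U(8.0455, 21.6429) = 6.5441.

V = 6.5441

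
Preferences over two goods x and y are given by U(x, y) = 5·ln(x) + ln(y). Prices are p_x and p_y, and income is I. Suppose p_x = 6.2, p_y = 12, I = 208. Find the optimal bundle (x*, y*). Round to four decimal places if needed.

The MRS is 5·y/x. Set MRS = p_x/p_y.
So 5·p_y·y = p_x·x; combined with the budget, a share 5/6 of income goes to x.
Demand: x*(p_x,p_y,I) = 5/6·I/p_x and y* = 1/6·I/p_y.
At p_x=6.2, p_y=12, I=208: x* = 5/6·208/6.2 = 27.957, y* = 2.8889.

x* = 27.957, y* = 2.8889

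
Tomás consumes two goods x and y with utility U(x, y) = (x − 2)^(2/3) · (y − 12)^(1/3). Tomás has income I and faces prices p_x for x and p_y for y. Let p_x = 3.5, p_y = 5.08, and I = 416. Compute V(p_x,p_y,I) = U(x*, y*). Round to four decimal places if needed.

This is Cobb-Douglas in (x−2, y−12): tangency gives 2/3·p_y·(y−12) = 1/3·p_x·(x−2).
Substituting into the budget: x* = 2 + 2/3·(I − 2·p_x − 12·p_y)/p_x, and y* = 12 + 1/3·(…)/p_y.
Discretionary income = 416 − 2·3.5 − 12·5.08 = 348.04; x* = 2 + 2/3·348.04/3.5 = 68.2933; y* = 12 + 1/3·348.04/5.08 = 34.8373.
Utility at the optimum: U(68.2933, 34.8373) = 46.4724.

V = 46.4724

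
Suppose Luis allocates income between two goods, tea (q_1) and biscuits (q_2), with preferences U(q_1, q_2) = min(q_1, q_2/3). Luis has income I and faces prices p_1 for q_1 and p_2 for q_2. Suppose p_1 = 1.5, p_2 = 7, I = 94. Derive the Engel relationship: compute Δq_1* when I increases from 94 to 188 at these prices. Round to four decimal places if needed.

Leontief preferences: the optimum is at the kink where q_1/1 = q_2/3, i.e. q_2 = 3·q_1.
Budget: p_1·q_1 + p_2·3·q_1 = I, so (p_1 + 3·p_2)·q_1 = I.
Demand: q_1*(p_1,p_2,I) = I/(p_1 + 3·p_2), q_2* = 3·I/(p_1 + 3·p_2).
Here 1.5 + 3·7 = 22.5, giving q_1* = 4.1778.
At I' = 188: q_1* = 8.3556. Change: 8.3556 − 4.1778 = 4.1778.

Δq_1* = 4.1778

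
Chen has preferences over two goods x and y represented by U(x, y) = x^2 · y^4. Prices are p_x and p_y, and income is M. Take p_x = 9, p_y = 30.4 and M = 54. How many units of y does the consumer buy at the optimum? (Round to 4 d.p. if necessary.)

MU_x/MU_y = (2·y)/(4·x); tangency sets this equal to p_x/p_y.
So 2·p_y·y = 4·p_x·x; combined with the budget, a share 1/3 of income goes to x.
Demand: x*(p_x,p_y,M) = 1/3·M/p_x and y* = 2/3·M/p_y.
At p_x=9, p_y=30.4, M=54: y* = 2/3·54/30.4 = 1.1842.

y* = 1.1842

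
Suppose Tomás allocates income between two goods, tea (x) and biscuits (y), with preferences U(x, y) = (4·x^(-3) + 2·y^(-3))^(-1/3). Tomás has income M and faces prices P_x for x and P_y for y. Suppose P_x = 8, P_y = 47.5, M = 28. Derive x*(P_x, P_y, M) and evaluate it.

x* = 0.8336

MU_x ∝ 4·x^(-4), MU_y ∝ 2·y^(-4), so MRS = 2·(y/x)^(4) = P_x/P_y.
Hence y/x = ((1/2)·P_x/P_y)^(1/(4)), i.e. raised to the 0.25 power.
Substitute y = (y/x)·x into the budget: x* = M/(P_x + P_y·(y/x)).
Numerically y/x = 0.538693, so x* = 28/(8 + 47.5·0.538693) = 0.8336.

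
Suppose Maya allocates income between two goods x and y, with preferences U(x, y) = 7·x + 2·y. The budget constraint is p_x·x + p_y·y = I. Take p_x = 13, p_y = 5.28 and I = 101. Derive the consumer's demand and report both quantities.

Numerically: x* = 7.7692, y* = 0.

x* = 7.7692, y* = 0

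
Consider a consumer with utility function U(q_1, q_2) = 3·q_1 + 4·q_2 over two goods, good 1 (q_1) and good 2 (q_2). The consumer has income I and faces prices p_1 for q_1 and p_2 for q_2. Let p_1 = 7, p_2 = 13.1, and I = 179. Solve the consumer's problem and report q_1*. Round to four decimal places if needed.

q_1* = 25.5714

Linear utility — the consumer picks whichever good has higher MU/price: 3/7 = 0.4286 vs 4/13.1 = 0.3053.
q_1 gives more utility per dollar, so spend all income on q_1: q_1* = I/p_1, q_2* = 0.
Numerically: q_1* = 25.5714, q_2* = 0.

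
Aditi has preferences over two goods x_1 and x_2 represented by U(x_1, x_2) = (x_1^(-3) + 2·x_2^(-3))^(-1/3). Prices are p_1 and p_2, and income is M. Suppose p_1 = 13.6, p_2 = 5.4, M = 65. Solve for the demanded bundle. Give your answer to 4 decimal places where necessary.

x_1* = 2.9968, x_2* = 4.4895

From the CES first-order condition, (1/2)·(x_2/x_1)^(4) = p_1/p_2.
Hence x_2/x_1 = (2·p_1/p_2)^(1/(4)), i.e. raised to the 0.25 power.
With the ratio pinned down, the budget gives x_1* = M/(p_1 + p_2·(x_2/x_1)) and x_2* = (x_2/x_1)·x_1*.
Numerically x_2/x_1 = 1.49811, so x_1* = 65/(13.6 + 5.4·1.49811) = 2.9968 and x_2* = 1.49811·2.9968 = 4.4895.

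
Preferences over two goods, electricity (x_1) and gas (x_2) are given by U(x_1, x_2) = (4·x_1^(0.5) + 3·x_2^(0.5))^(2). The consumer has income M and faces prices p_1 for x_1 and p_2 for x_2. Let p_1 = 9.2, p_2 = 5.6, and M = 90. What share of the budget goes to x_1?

share on x_1 = 0.5197

MU_x_1 ∝ 4·x_1^(-0.5), MU_x_2 ∝ 3·x_2^(-0.5), so MRS = (4/3)·(x_2/x_1)^(0.5) = p_1/p_2.
Hence x_2/x_1 = ((3/4)·p_1/p_2)^(1/(0.5)), i.e. raised to the 2 power.
With the ratio pinned down, the budget gives x_1* = M/(p_1 + p_2·(x_2/x_1)) and x_2* = (x_2/x_1)·x_1*.
Numerically x_2/x_1 = 1.518176, so x_1* = 90/(9.2 + 5.6·1.518176) = 5.0842 and x_2* = 1.518176·5.0842 = 7.7188.
Expenditure on x_1: 9.2·5.0842 = 46.7749; share = 0.5197.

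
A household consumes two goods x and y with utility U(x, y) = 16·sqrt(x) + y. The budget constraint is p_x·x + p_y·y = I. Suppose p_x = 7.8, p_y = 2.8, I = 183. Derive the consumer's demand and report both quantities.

Utility is quasi-linear in y; the FOC for x is 8/√x = p_x/p_y.
Solve: √x = 8·p_y/p_x, so x*(p_x,p_y) = (8·p_y/p_x)², and y* = (I − p_x·x*)/p_y.
Plugging in: x* = (8·2.8/7.8)² = 8.2472, y* = 42.3828.

x* = 8.2472, y* = 42.3828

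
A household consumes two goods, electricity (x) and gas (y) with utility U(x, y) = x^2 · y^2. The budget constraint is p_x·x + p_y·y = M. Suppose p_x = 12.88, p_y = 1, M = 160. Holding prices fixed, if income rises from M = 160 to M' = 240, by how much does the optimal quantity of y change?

Δy* = 40

MU_x/MU_y = (2·y)/(2·x); tangency sets this equal to p_x/p_y.
So 2·p_y·y = 2·p_x·x; combined with the budget, a share 0.5 of income goes to x.
Demand: x*(p_x,p_y,M) = 0.5·M/p_x and y* = 0.5·M/p_y.
At p_x=12.88, p_y=1, M=160: y* = 0.5·160/1 = 80.
At M' = 240: y* = 120. Change: 120 − 80 = 40.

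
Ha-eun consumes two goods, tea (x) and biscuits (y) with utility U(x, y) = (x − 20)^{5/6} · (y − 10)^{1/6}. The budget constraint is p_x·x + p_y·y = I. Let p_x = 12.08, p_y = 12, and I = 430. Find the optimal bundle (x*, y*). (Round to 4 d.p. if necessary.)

x* = 24.7185, y* = 10.95

This is Cobb-Douglas in (x−20, y−10): tangency gives 5/6·p_y·(y−10) = 1/6·p_x·(x−20).
After buying the subsistence bundle (20, 10), a share 5/6 of the remaining income goes to x: x* = 20 + 5/6·(I − 20p_x − 10p_y)/p_x.
Discretionary income = 430 − 20·12.08 − 10·12 = 68.4; x* = 20 + 5/6·68.4/12.08 = 24.7185; y* = 10 + 1/6·68.4/12 = 10.95.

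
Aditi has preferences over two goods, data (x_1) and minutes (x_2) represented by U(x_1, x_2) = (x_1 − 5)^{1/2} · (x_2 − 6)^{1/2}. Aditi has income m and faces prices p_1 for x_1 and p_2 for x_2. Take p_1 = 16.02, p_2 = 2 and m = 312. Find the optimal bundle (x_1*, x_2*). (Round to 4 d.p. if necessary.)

Let x_1' = x_1−5, x_2' = x_2−6. MRS = x_2'/x_1' = p_1/p_2.
After buying the subsistence bundle (5, 6), a share 0.5 of the remaining income goes to x_1: x_1* = 5 + 0.5·(m − 5p_1 − 6p_2)/p_1.
Discretionary income = 312 − 5·16.02 − 6·2 = 219.9; x_1* = 5 + 0.5·219.9/16.02 = 11.8633; x_2* = 6 + 0.5·219.9/2 = 60.975.

x_1* = 11.8633, x_2* = 60.975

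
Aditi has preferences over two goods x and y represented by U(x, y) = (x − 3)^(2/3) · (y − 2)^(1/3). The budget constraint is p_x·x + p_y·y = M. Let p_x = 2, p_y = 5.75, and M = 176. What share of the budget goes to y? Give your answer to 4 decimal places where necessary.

MRS = 2·(y−2)/(x−3). Tangency with p_x/p_y gives y−2 = (1/2)·(p_x/p_y)·(x−3).
After buying the subsistence bundle (3, 2), a share 2/3 of the remaining income goes to x: x* = 3 + 2/3·(M − 3p_x − 2p_y)/p_x.
Discretionary income = 176 − 3·2 − 2·5.75 = 158.5; x* = 3 + 2/3·158.5/2 = 55.8333; y* = 2 + 1/3·158.5/5.75 = 11.1884.
Expenditure on y: 5.75·11.1884 = 64.3333; share = 0.3655.

share on y = 0.3655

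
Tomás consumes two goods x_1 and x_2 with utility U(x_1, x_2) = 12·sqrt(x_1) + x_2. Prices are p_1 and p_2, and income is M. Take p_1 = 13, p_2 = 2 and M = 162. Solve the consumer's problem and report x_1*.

x_1* = 0.8521

Set MRS = p_1/p_2: 6·x_1^(−1/2) = p_1/p_2.
Thus x_1* = (6·p_2/p_1)² — independent of M — with the rest of income spent on x_2.
Plugging in: x_1* = (6·2/13)² = 0.8521.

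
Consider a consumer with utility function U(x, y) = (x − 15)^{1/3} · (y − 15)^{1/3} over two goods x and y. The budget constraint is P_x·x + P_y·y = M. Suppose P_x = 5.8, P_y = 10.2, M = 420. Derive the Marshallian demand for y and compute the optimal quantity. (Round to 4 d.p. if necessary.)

y* = 23.8235

Let x' = x−15, y' = y−15. MRS = y'/x' = P_x/P_y.
Substituting into the budget: x* = 15 + 0.5·(M − 15·P_x − 15·P_y)/P_x, and y* = 15 + 0.5·(…)/P_y.
Discretionary income = 420 − 15·5.8 − 15·10.2 = 180; y* = 15 + 0.5·180/10.2 = 23.8235.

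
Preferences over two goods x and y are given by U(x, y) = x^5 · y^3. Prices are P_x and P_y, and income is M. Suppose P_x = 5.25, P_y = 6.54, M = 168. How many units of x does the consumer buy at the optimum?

MU_x/MU_y = (5·y)/(3·x); tangency sets this equal to P_x/P_y.
Rearranging, P_y·y = (3/5)·P_x·x. Substituting into the budget gives P_x·x·(1 + (3/5)) = M.
Demand: x*(P_x,P_y,M) = 0.625·M/P_x and y* = 0.375·M/P_y.
At P_x=5.25, P_y=6.54, M=168: x* = 0.625·168/5.25 = 20.

x* = 20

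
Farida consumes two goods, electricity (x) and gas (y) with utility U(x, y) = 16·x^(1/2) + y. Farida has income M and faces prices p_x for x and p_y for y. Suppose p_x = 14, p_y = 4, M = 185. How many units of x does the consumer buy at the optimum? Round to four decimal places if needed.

Utility is quasi-linear in y; the FOC for x is 8/√x = p_x/p_y.
Solve: √x = 8·p_y/p_x, so x*(p_x,p_y) = (8·p_y/p_x)², and y* = (M − p_x·x*)/p_y.
Plugging in: x* = (8·4/14)² = 5.2245.

x* = 5.2245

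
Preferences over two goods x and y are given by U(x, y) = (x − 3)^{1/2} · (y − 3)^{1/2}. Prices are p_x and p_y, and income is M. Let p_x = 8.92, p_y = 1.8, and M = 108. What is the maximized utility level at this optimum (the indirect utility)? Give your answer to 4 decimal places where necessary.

Let x' = x−3, y' = y−3. MRS = y'/x' = p_x/p_y.
Substituting into the budget: x* = 3 + 0.5·(M − 3·p_x − 3·p_y)/p_x, and y* = 3 + 0.5·(…)/p_y.
Discretionary income = 108 − 3·8.92 − 3·1.8 = 75.84; x* = 3 + 0.5·75.84/8.92 = 7.2511; y* = 3 + 0.5·75.84/1.8 = 24.0667.
Utility at the optimum: U(7.2511, 24.0667) = 9.4635.

V = 9.4635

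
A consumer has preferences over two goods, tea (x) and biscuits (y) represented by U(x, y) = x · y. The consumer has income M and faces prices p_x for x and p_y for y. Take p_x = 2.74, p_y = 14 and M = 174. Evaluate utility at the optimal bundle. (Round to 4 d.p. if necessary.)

The MRS is y/x. Set MRS = p_x/p_y.
Rearranging, p_y·y = p_x·x. Substituting into the budget gives p_x·x·(1 + 1) = M.
Demand: x*(p_x,p_y,M) = 0.5·M/p_x and y* = 0.5·M/p_y.
At p_x=2.74, p_y=14, M=174: x* = 0.5·174/2.74 = 31.7518, y* = 6.2143.
Utility at the optimum: U(31.7518, 6.2143) = 197.3149.

V = 197.3149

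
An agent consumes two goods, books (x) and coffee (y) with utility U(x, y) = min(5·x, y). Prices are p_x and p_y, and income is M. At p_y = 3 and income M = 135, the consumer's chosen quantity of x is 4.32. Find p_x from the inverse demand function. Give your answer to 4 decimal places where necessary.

Leontief preferences: the optimum is at the kink where x/1 = y/5, i.e. y = 5·x.
Budget: p_x·x + p_y·5·x = M, so (p_x + 5·p_y)·x = M.
Demand: x*(p_x,p_y,M) = M/(p_x + 5·p_y), y* = 5·M/(p_x + 5·p_y).
Set x* = 4.32 in the demand function and solve for p_x: p_x = 16.25.

p_x = 16.25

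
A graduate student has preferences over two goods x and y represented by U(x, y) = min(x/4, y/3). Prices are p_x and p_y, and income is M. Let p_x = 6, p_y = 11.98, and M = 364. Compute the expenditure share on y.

share on y = 0.5996

With perfect complements, no substitution: consume in ratio x:y = 4:3.
Budget: p_x·x + p_y·(3/4)·x = M, so (4·p_x + 3·p_y)·x = 4·M.
Demand: x*(p_x,p_y,M) = 4·M/(4·p_x + 3·p_y), y* = 3·M/(4·p_x + 3·p_y).
Here 4·6 + 3·11.98 = 59.94, giving x* = 24.291 and y* = 18.2182.
Expenditure on y: 11.98·18.2182 = 218.2543; share = 0.5996.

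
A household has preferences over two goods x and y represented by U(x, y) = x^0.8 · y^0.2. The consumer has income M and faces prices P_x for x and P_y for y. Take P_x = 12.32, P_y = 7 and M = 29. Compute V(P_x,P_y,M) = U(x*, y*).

V = 1.598

The MRS is 4·y/x. Set MRS = P_x/P_y.
So 0.8·P_y·y = 0.2·P_x·x; combined with the budget, a share 0.8 of income goes to x.
Demand: x*(P_x,P_y,M) = 0.8·M/P_x and y* = 0.2·M/P_y.
At P_x=12.32, P_y=7, M=29: x* = 0.8·29/12.32 = 1.8831, y* = 0.8286.
Utility at the optimum: U(1.8831, 0.8286) = 1.598.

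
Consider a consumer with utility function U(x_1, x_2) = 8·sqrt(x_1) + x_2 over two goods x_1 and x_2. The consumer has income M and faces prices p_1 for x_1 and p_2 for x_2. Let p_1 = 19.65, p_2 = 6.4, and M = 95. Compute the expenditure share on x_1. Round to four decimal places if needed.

share on x_1 = 0.3511

Set MRS = p_1/p_2: 4·x_1^(−1/2) = p_1/p_2.
Solve: √x_1 = 4·p_2/p_1, so x_1*(p_1,p_2) = (4·p_2/p_1)², and x_2* = (M − p_1·x_1*)/p_2.
Plugging in: x_1* = (4·6.4/19.65)² = 1.6973, x_2* = 9.6326.
Expenditure on x_1: 19.65·1.6973 = 33.3517; share = 0.3511.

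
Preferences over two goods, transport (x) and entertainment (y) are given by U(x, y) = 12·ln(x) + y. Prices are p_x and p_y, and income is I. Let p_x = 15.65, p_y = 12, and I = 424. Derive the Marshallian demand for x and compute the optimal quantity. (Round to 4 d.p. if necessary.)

x* = 9.2013

Set MRS = p_x/p_y: (12/x)/1 = p_x/p_y.
So x*(p_x,p_y) = 12·p_y/p_x, independent of income; and y* = (I − 12·p_y)/p_y.
At the given prices: x* = 12·12/15.65 = 9.2013.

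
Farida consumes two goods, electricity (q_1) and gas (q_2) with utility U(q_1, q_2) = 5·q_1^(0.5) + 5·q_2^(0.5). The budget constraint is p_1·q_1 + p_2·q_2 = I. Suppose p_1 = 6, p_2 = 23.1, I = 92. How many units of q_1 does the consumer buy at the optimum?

From the CES first-order condition, (q_2/q_1)^(0.5) = p_1/p_2.
Hence q_2/q_1 = (p_1/p_2)^(1/(0.5)), i.e. raised to the 2 power.
With the ratio pinned down, the budget gives q_1* = I/(p_1 + p_2·(q_2/q_1)) and q_2* = (q_2/q_1)·q_1*.
Numerically q_2/q_1 = 0.067465, so q_1* = 92/(6 + 23.1·0.067465) = 12.1718.

q_1* = 12.1718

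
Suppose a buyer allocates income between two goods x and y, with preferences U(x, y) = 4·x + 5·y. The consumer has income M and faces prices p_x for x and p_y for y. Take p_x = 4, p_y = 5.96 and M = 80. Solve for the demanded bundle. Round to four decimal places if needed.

Perfect substitutes: compare marginal utility per dollar. 4/p_x vs 5/p_y → 1 vs 0.8389.
x gives more utility per dollar, so spend all income on x: x* = M/p_x, y* = 0.
Numerically: x* = 20, y* = 0.

x* = 20, y* = 0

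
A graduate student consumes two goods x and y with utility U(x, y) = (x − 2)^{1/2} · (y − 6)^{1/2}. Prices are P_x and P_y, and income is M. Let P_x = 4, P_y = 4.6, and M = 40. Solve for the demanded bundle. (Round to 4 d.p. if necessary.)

x* = 2.55, y* = 6.4783

This is Cobb-Douglas in (x−2, y−6): tangency gives 0.5·P_y·(y−6) = 0.5·P_x·(x−2).
After buying the subsistence bundle (2, 6), a share 0.5 of the remaining income goes to x: x* = 2 + 0.5·(M − 2P_x − 6P_y)/P_x.
Discretionary income = 40 − 2·4 − 6·4.6 = 4.4; x* = 2 + 0.5·4.4/4 = 2.55; y* = 6 + 0.5·4.4/4.6 = 6.4783.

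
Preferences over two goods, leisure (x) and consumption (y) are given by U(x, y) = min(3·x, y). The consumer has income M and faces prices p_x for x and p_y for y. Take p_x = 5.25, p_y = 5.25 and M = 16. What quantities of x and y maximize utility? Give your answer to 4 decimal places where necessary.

x* = 0.7619, y* = 2.2857

Leontief preferences: the optimum is at the kink where x/1 = y/3, i.e. y = 3·x.
Budget: p_x·x + p_y·3·x = M, so (p_x + 3·p_y)·x = M.
Demand: x*(p_x,p_y,M) = M/(p_x + 3·p_y), y* = 3·M/(p_x + 3·p_y).
Here 5.25 + 3·5.25 = 21, giving x* = 0.7619 and y* = 2.2857.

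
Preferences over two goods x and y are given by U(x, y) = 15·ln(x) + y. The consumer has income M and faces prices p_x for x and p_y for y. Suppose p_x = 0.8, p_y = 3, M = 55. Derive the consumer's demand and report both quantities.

x* = 56.25, y* = 3.3333

Set MRS = p_x/p_y: (15/x)/1 = p_x/p_y.
So x*(p_x,p_y) = 15·p_y/p_x, independent of income; and y* = (M − 15·p_y)/p_y.
At the given prices: x* = 15·3/0.8 = 56.25, and y* = 3.3333.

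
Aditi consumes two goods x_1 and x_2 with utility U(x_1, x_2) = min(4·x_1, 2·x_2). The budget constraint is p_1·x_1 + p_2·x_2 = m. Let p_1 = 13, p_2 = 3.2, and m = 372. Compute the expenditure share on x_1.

share on x_1 = 0.6701

Leontief preferences: the optimum is at the kink where x_1/2 = x_2/4, i.e. x_2 = 2·x_1.
Budget: p_1·x_1 + p_2·2·x_1 = m, so (2·p_1 + 4·p_2)·x_1 = 2·m.
Demand: x_1*(p_1,p_2,m) = 2·m/(2·p_1 + 4·p_2), x_2* = 4·m/(2·p_1 + 4·p_2).
Here 2·13 + 4·3.2 = 38.8, giving x_1* = 19.1753 and x_2* = 38.3505.
Expenditure on x_1: 13·19.1753 = 249.2784; share = 0.6701.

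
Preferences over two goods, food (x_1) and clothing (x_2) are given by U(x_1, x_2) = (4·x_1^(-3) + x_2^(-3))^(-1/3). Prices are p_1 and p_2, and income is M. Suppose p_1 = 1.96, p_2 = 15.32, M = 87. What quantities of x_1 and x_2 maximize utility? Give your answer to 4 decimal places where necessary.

MU_x_1 ∝ 4·x_1^(-4), MU_x_2 ∝ x_2^(-4), so MRS = 4·(x_2/x_1)^(4) = p_1/p_2.
Hence x_2/x_1 = ((1/4)·p_1/p_2)^(1/(4)), i.e. raised to the 0.25 power.
Substitute x_2 = (x_2/x_1)·x_1 into the budget: x_1* = M/(p_1 + p_2·(x_2/x_1)).
Numerically x_2/x_1 = 0.422897, so x_1* = 87/(1.96 + 15.32·0.422897) = 10.3095 and x_2* = 0.422897·10.3095 = 4.3599.

x_1* = 10.3095, x_2* = 4.3599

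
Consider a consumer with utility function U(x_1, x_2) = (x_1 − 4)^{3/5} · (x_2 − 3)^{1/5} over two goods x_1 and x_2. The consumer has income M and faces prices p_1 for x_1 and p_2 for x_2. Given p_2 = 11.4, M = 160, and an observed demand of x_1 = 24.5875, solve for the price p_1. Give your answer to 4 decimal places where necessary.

MRS = 3·(x_2−3)/(x_1−4). Tangency with p_1/p_2 gives x_2−3 = (1/3)·(p_1/p_2)·(x_1−4).
After buying the subsistence bundle (4, 3), a share 0.75 of the remaining income goes to x_1: x_1* = 4 + 0.75·(M − 4p_1 − 3p_2)/p_1.
Set x_1* = 24.5875 in the demand function and solve for p_1: p_1 = 4.

p_1 = 4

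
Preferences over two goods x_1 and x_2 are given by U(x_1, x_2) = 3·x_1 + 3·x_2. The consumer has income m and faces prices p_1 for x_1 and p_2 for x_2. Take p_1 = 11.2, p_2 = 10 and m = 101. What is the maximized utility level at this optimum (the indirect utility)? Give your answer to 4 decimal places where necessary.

V = 30.3

Linear utility — the consumer picks whichever good has higher MU/price: 3/11.2 = 0.2679 vs 3/10 = 0.3.
x_2 gives more utility per dollar, so spend all income on x_2: x_2* = m/p_2, x_1* = 0.
Numerically: x_1* = 0, x_2* = 10.1.
Utility at the optimum: U(0, 10.1) = 30.3.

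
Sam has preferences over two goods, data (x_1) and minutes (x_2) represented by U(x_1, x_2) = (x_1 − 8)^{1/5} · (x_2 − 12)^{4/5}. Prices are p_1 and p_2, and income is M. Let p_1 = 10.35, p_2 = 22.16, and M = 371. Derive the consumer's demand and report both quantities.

x_1* = 8.4305, x_2* = 12.8043

MRS = (1/4)·(x_2−12)/(x_1−8). Tangency with p_1/p_2 gives x_2−12 = 4·(p_1/p_2)·(x_1−8).
Substituting into the budget: x_1* = 8 + 0.2·(M − 8·p_1 − 12·p_2)/p_1, and x_2* = 12 + 0.8·(…)/p_2.
Discretionary income = 371 − 8·10.35 − 12·22.16 = 22.28; x_1* = 8 + 0.2·22.28/10.35 = 8.4305; x_2* = 12 + 0.8·22.28/22.16 = 12.8043.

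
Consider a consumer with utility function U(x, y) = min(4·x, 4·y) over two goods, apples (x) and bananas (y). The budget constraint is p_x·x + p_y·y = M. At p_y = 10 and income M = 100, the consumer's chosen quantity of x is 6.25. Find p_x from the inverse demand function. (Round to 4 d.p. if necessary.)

p_x = 6

Leontief preferences: the optimum is at the kink where x/4 = y/4, i.e. y = x.
Budget: p_x·x + p_y·x = M, so (4·p_x + 4·p_y)·x = 4·M.
Demand: x*(p_x,p_y,M) = 4·M/(4·p_x + 4·p_y), y* = 4·M/(4·p_x + 4·p_y).
Set x* = 6.25 in the demand function and solve for p_x: p_x = 6.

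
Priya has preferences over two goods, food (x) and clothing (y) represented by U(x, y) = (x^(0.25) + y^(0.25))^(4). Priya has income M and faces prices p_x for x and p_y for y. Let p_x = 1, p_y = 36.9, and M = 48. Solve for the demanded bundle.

From the CES first-order condition, (y/x)^(0.75) = p_x/p_y.
Hence y/x = (p_x/p_y)^(1/(0.75)), i.e. raised to the 4/3 power.
With the ratio pinned down, the budget gives x* = M/(p_x + p_y·(y/x)) and y* = (y/x)·x*.
Numerically y/x = 0.00814, so x* = 48/(1 + 36.9·0.00814) = 36.9125 and y* = 0.00814·36.9125 = 0.3005.

x* = 36.9125, y* = 0.3005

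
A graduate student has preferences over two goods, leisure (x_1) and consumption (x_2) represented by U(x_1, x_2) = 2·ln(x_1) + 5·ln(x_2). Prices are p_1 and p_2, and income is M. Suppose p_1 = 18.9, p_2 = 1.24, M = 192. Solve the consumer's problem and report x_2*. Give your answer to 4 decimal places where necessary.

The MRS is (2/5)·x_2/x_1. Set MRS = p_1/p_2.
So 2·p_2·x_2 = 5·p_1·x_1; combined with the budget, a share 2/7 of income goes to x_1.
Demand: x_1*(p_1,p_2,M) = 2/7·M/p_1 and x_2* = 5/7·M/p_2.
At p_1=18.9, p_2=1.24, M=192: x_2* = 5/7·192/1.24 = 110.5991.

x_2* = 110.5991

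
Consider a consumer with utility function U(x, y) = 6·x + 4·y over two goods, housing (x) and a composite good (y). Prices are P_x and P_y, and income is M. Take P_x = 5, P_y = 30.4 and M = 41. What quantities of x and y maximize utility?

x* = 8.2, y* = 0

x gives more utility per dollar, so spend all income on x: x* = M/P_x, y* = 0.
Numerically: x* = 8.2, y* = 0.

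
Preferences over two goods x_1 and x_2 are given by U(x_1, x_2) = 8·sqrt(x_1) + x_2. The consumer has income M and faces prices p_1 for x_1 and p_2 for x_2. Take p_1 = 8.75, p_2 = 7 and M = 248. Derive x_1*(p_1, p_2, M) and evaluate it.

Set MRS = p_1/p_2: 4·x_1^(−1/2) = p_1/p_2.
Thus x_1* = (4·p_2/p_1)² — independent of M — with the rest of income spent on x_2.
Plugging in: x_1* = (4·7/8.75)² = 10.24.

x_1* = 10.24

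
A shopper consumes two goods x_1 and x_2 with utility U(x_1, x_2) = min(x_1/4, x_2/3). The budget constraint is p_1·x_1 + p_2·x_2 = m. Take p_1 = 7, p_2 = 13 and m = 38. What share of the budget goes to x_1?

Leontief preferences: the optimum is at the kink where x_1/4 = x_2/3, i.e. x_2 = (3/4)·x_1.
Budget: p_1·x_1 + p_2·(3/4)·x_1 = m, so (4·p_1 + 3·p_2)·x_1 = 4·m.
Demand: x_1*(p_1,p_2,m) = 4·m/(4·p_1 + 3·p_2), x_2* = 3·m/(4·p_1 + 3·p_2).
Here 4·7 + 3·13 = 67, giving x_1* = 2.2687 and x_2* = 1.7015.
Expenditure on x_1: 7·2.2687 = 15.8806; share = 0.4179.

share on x_1 = 0.4179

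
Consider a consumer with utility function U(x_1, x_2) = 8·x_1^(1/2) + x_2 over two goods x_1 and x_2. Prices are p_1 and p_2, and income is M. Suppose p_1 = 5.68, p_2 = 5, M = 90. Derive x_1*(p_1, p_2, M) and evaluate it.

MU_x_1 = 4/√x_1, MU_x_2 = 1. Tangency: 4/√x_1 = p_1/p_2.
Solve: √x_1 = 4·p_2/p_1, so x_1*(p_1,p_2) = (4·p_2/p_1)², and x_2* = (M − p_1·x_1*)/p_2.
Plugging in: x_1* = (4·5/5.68)² = 12.3983.

x_1* = 12.3983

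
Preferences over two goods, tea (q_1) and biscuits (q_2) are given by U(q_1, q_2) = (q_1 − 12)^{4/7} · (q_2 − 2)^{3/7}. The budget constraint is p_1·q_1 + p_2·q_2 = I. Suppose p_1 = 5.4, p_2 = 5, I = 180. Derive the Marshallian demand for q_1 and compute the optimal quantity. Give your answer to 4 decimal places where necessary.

Let q_1' = q_1−12, q_2' = q_2−2. MRS = (4/3)·q_2'/q_1' = p_1/p_2.
After buying the subsistence bundle (12, 2), a share 4/7 of the remaining income goes to q_1: q_1* = 12 + 4/7·(I − 12p_1 − 2p_2)/p_1.
Discretionary income = 180 − 12·5.4 − 2·5 = 105.2; q_1* = 12 + 4/7·105.2/5.4 = 23.1323.

q_1* = 23.1323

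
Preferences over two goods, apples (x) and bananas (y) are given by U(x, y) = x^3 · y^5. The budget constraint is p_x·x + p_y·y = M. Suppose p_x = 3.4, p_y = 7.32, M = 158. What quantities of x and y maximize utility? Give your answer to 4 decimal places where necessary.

Tangency: MRS = (3/5)·y/x = p_x/p_y.
So 3·p_y·y = 5·p_x·x; combined with the budget, a share 0.375 of income goes to x.
Demand: x*(p_x,p_y,M) = 0.375·M/p_x and y* = 0.625·M/p_y.
At p_x=3.4, p_y=7.32, M=158: x* = 0.375·158/3.4 = 17.4265, y* = 13.4904.

x* = 17.4265, y* = 13.4904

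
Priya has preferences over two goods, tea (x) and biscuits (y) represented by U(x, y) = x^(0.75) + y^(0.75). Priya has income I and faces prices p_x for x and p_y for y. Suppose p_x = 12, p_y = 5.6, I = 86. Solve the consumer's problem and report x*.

From the CES first-order condition, (y/x)^(0.25) = p_x/p_y.
Hence y/x = (p_x/p_y)^(1/(0.25)), i.e. raised to the 4 power.
Substitute y = (y/x)·x into the budget: x* = I/(p_x + p_y·(y/x)).
Numerically y/x = 21.084965, so x* = 86/(12 + 5.6·21.084965) = 0.6612.

x* = 0.6612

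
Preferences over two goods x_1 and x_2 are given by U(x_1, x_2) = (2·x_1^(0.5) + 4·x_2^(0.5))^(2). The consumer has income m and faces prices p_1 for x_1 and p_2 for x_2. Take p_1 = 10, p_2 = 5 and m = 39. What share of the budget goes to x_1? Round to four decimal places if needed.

share on x_1 = 0.1111

From the CES first-order condition, (1/2)·(x_2/x_1)^(0.5) = p_1/p_2.
Hence x_2/x_1 = (2·p_1/p_2)^(1/(0.5)), i.e. raised to the 2 power.
With the ratio pinned down, the budget gives x_1* = m/(p_1 + p_2·(x_2/x_1)) and x_2* = (x_2/x_1)·x_1*.
Numerically x_2/x_1 = 16, so x_1* = 39/(10 + 5·16) = 0.4333 and x_2* = 16·0.4333 = 6.9333.
Expenditure on x_1: 10·0.4333 = 4.3333; share = 0.1111.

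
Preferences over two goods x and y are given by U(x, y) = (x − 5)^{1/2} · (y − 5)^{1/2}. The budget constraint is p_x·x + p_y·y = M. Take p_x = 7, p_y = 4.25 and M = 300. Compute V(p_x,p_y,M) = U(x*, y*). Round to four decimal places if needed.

Substituting into the budget: x* = 5 + 0.5·(M − 5·p_x − 5·p_y)/p_x, and y* = 5 + 0.5·(…)/p_y.
Discretionary income = 300 − 5·7 − 5·4.25 = 243.75; x* = 5 + 0.5·243.75/7 = 22.4107; y* = 5 + 0.5·243.75/4.25 = 33.6765.
Utility at the optimum: U(22.4107, 33.6765) = 22.3445.

V = 22.3445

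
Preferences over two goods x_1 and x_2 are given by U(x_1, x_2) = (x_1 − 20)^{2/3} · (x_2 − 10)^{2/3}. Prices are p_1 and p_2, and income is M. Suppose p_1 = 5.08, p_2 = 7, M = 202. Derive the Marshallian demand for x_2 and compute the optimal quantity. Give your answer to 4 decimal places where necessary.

x_2* = 12.1714

Let x_1' = x_1−20, x_2' = x_2−10. MRS = x_2'/x_1' = p_1/p_2.
After buying the subsistence bundle (20, 10), a share 0.5 of the remaining income goes to x_1: x_1* = 20 + 0.5·(M − 20p_1 − 10p_2)/p_1.
Discretionary income = 202 − 20·5.08 − 10·7 = 30.4; x_2* = 10 + 0.5·30.4/7 = 12.1714.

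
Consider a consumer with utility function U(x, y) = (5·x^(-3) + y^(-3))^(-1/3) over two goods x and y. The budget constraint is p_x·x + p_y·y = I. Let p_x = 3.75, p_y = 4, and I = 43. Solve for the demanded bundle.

MU_x ∝ 5·x^(-4), MU_y ∝ y^(-4), so MRS = 5·(y/x)^(4) = p_x/p_y.
Hence y/x = ((1/5)·p_x/p_y)^(1/(4)), i.e. raised to the 0.25 power.
With the ratio pinned down, the budget gives x* = I/(p_x + p_y·(y/x)) and y* = (y/x)·x*.
Numerically y/x = 0.658037, so x* = 43/(3.75 + 4·0.658037) = 6.7375 and y* = 0.658037·6.7375 = 4.4336.

x* = 6.7375, y* = 4.4336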